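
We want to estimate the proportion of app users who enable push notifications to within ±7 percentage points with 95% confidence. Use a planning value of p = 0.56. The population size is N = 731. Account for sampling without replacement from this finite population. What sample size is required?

For a proportion with margin E = 0.07 at 95% confidence, z = 1.960.
n = p̂(1−p̂)(z/E)² = 0.56 × 0.44 × (1.960/0.07)² = 193.18 — call this n₀.
Finite-population correction with N = 731: n = n₀ / (1 + (n₀−1)/N) = 193.18 / 1.263 = 152.95
Round up: n = 153.

153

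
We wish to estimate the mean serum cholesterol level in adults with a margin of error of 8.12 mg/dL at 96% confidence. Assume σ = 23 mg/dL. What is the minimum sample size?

For a mean, the margin of error is E = z·σ/√n, so n = (zσ/E)².
At 96% confidence, z = 2.054.
n = (2.054 × 23 / 8.12)² = 33.85
Round up: n = 34.

34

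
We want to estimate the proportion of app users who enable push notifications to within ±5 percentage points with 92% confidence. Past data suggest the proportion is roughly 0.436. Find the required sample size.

For a proportion with margin E = 0.05 at 92% confidence, z = 1.751.
n = p̂(1−p̂)(z/E)² = 0.436 × 0.564 × (1.751/0.05)² = 301.58
Round up: n = 302.

302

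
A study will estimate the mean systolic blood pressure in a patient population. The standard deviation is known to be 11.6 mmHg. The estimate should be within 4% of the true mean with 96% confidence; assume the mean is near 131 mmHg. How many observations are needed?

21

For a mean, the margin of error is E = z·σ/√n, so n = (zσ/E)².
At 96% confidence, z = 2.054.
E = 4% of 131 = 5.24 mmHg.
n = (2.054 × 11.6 / 5.24)² = 20.68
Round up: n = 21.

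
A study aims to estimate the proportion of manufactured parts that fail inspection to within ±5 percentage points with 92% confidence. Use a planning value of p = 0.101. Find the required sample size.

112

For a proportion with margin E = 0.05 at 92% confidence, z = 1.751.
n = p̂(1−p̂)(z/E)² = 0.101 × 0.899 × (1.751/0.05)² = 111.36
Round up: n = 112.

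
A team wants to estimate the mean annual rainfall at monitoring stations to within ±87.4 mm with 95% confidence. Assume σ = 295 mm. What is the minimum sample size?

For a mean, the margin of error is E = z·σ/√n, so n = (zσ/E)².
At 95% confidence, z = 1.960.
n = (1.960 × 295 / 87.4)² = 43.77
Round up: n = 44.

44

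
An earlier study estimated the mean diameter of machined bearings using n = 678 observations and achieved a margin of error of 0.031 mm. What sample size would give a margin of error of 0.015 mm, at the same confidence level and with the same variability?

2896

Margin of error scales as 1/√n, so n₂ = n₁·(E₁/E₂)².
n₂ = 678 × (0.031/0.015)² = 678 × 4.271 = 2895.74
Round up: n₂ = 2896.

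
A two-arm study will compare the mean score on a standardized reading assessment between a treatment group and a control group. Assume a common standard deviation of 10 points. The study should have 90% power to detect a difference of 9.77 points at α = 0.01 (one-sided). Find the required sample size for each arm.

28 per group

For two equal groups, n per group = 2·((z_α + z_β)·σ/δ)².
z_α = 2.326; z_β = 1.282 (power 90%).
n = 2 × (3.608 × 10 / 9.77)² = 2 × 13.64 = 27.28
Round up: n = 28 per group.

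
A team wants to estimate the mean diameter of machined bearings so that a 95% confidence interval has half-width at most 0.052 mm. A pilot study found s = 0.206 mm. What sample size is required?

For a mean, the margin of error is E = z·σ/√n, so n = (zσ/E)².
At 95% confidence, z = 1.960.
n = (1.960 × 0.206 / 0.052)² = 60.29
Round up: n = 61.

61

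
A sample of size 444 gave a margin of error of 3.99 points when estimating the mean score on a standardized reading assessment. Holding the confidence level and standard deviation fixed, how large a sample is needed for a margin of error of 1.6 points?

2762

Margin of error scales as 1/√n, so n₂ = n₁·(E₁/E₂)².
n₂ = 444 × (3.99/1.6)² = 444 × 6.219 = 2761.24
Round up: n₂ = 2762.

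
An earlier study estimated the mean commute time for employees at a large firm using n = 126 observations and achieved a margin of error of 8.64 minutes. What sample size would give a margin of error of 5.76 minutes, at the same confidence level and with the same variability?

n = 284

Margin of error scales as 1/√n, so n₂ = n₁·(E₁/E₂)².
n₂ = 126 × (8.64/5.76)² = 126 × 2.25 = 283.50
Round up: n₂ = 284.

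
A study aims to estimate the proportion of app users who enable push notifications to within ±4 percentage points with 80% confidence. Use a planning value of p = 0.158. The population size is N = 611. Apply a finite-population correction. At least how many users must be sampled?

112

For a proportion with margin E = 0.04 at 80% confidence, z = 1.282.
n = p̂(1−p̂)(z/E)² = 0.158 × 0.842 × (1.282/0.04)² = 136.65 — call this n₀.
Finite-population correction with N = 611: n = n₀ / (1 + (n₀−1)/N) = 136.65 / 1.222 = 111.82
Round up: n = 112.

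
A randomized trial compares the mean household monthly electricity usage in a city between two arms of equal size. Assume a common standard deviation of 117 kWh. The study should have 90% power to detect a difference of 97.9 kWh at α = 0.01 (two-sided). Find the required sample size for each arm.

43 per group

For two equal groups, n per group = 2·((z_{α/2} + z_β)·σ/δ)².
z_{α/2} = 2.576; z_β = 1.282 (power 90%).
n = 2 × (3.858 × 117 / 97.9)² = 2 × 21.26 = 42.52
Round up: n = 43 per group.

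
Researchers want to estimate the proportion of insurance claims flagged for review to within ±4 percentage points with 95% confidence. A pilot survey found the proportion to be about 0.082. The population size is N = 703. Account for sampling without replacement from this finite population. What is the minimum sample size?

144

For a proportion with margin E = 0.04 at 95% confidence, z = 1.960.
n = p̂(1−p̂)(z/E)² = 0.082 × 0.918 × (1.960/0.04)² = 180.74 — call this n₀.
Finite-population correction with N = 703: n = n₀ / (1 + (n₀−1)/N) = 180.74 / 1.256 = 143.90
Round up: n = 144.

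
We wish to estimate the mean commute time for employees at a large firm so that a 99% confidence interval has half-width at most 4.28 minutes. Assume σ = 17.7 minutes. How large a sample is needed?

n = 114

For a mean, the margin of error is E = z·σ/√n, so n = (zσ/E)².
At 99% confidence, z = 2.576.
n = (2.576 × 17.7 / 4.28)² = 113.49
Round up: n = 114.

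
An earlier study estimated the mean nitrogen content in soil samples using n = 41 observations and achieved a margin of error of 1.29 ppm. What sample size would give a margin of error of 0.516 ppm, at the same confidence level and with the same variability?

257

Margin of error scales as 1/√n, so n₂ = n₁·(E₁/E₂)².
n₂ = 41 × (1.29/0.516)² = 41 × 6.25 = 256.25
Round up: n₂ = 257.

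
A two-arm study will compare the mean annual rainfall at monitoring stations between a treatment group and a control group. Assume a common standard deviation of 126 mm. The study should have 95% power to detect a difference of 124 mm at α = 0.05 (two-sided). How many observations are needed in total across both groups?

54 total

For two equal groups, n per group = 2·((z_{α/2} + z_β)·σ/δ)².
z_{α/2} = 1.960; z_β = 1.645 (power 95%).
n = 2 × (3.605 × 126 / 124)² = 2 × 13.42 = 26.84
Round up: n = 27 per group.
Total across both groups: 2 × 27 = 54.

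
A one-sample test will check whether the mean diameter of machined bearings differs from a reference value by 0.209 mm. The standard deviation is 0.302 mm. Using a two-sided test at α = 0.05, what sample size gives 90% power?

For a one-sample z-test, n = ((z_{α/2} + z_β)·σ/δ)².
z_{α/2} = 1.960 (two-sided α = 0.05); z_β = 1.282 (power 90% → β = 0.1).
n = (3.242 × 0.302 / 0.209)² = 21.95
Round up: n = 22.

22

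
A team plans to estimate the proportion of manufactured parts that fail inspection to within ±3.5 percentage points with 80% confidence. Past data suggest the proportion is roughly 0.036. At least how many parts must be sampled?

For a proportion with margin E = 0.035 at 80% confidence, z = 1.282.
n = p̂(1−p̂)(z/E)² = 0.036 × 0.964 × (1.282/0.035)² = 46.56
Round up: n = 47.

n = 47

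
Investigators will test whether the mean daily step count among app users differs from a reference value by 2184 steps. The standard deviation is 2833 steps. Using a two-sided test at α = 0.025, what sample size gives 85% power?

For a one-sample z-test, n = ((z_{α/2} + z_β)·σ/δ)².
z_{α/2} = 2.241 (two-sided α = 0.025); z_β = 1.036 (power 85% → β = 0.15).
n = (3.277 × 2833 / 2184)² = 18.07
Round up: n = 19.

n = 19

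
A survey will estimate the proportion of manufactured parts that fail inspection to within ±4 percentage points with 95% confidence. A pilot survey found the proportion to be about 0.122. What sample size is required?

258

For a proportion with margin E = 0.04 at 95% confidence, z = 1.960.
n = p̂(1−p̂)(z/E)² = 0.122 × 0.878 × (1.960/0.04)² = 257.19
Round up: n = 258.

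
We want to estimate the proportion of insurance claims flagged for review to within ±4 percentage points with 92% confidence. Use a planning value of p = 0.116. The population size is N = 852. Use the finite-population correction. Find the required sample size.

For a proportion with margin E = 0.04 at 92% confidence, z = 1.751.
n = p̂(1−p̂)(z/E)² = 0.116 × 0.884 × (1.751/0.04)² = 196.50 — call this n₀.
Finite-population correction with N = 852: n = n₀ / (1 + (n₀−1)/N) = 196.50 / 1.229 = 159.89
Round up: n = 160.

160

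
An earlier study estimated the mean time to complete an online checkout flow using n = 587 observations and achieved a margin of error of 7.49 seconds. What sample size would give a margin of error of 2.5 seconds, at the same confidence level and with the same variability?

Margin of error scales as 1/√n, so n₂ = n₁·(E₁/E₂)².
n₂ = 587 × (7.49/2.5)² = 587 × 8.976 = 5268.91
Round up: n₂ = 5269.

5269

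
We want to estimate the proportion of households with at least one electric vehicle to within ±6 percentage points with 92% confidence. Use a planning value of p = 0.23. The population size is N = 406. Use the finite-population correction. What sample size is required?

111

For a proportion with margin E = 0.06 at 92% confidence, z = 1.751.
n = p̂(1−p̂)(z/E)² = 0.23 × 0.77 × (1.751/0.06)² = 150.83 — call this n₀.
Finite-population correction with N = 406: n = n₀ / (1 + (n₀−1)/N) = 150.83 / 1.369 = 110.18
Round up: n = 111.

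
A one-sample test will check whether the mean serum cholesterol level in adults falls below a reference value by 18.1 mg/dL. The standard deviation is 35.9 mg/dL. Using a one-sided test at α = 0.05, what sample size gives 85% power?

29

For a one-sample z-test, n = ((z_α + z_β)·σ/δ)².
z_α = 1.645 (one-sided α = 0.05); z_β = 1.036 (power 85% → β = 0.15).
n = (2.681 × 35.9 / 18.1)² = 28.28
Round up: n = 29.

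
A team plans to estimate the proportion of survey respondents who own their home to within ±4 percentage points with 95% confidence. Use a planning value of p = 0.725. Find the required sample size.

479

For a proportion with margin E = 0.04 at 95% confidence, z = 1.960.
n = p̂(1−p̂)(z/E)² = 0.725 × 0.275 × (1.960/0.04)² = 478.70
Round up: n = 479.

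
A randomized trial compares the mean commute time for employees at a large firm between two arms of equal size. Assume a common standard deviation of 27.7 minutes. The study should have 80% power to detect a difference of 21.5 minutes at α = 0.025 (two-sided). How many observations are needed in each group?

For two equal groups, n per group = 2·((z_{α/2} + z_β)·σ/δ)².
z_{α/2} = 2.241; z_β = 0.842 (power 80%).
n = 2 × (3.083 × 27.7 / 21.5)² = 2 × 15.78 = 31.56
Round up: n = 32 per group.

32 per group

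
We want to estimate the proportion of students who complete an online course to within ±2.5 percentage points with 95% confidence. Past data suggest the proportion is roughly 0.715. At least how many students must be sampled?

For a proportion with margin E = 0.025 at 95% confidence, z = 1.960.
n = p̂(1−p̂)(z/E)² = 0.715 × 0.285 × (1.960/0.025)² = 1252.52
Round up: n = 1253.

1253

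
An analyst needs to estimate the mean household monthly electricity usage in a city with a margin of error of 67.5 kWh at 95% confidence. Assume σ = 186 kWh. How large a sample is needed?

30

For a mean, the margin of error is E = z·σ/√n, so n = (zσ/E)².
At 95% confidence, z = 1.960.
n = (1.960 × 186 / 67.5)² = 29.17
Round up: n = 30.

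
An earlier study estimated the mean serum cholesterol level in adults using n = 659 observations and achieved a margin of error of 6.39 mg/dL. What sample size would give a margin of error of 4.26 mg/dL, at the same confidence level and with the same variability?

Margin of error scales as 1/√n, so n₂ = n₁·(E₁/E₂)².
n₂ = 659 × (6.39/4.26)² = 659 × 2.25 = 1482.75
Round up: n₂ = 1483.

n = 1483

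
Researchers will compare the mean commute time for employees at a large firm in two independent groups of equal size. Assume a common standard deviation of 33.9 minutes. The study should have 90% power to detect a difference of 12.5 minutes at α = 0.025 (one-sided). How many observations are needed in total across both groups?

For two equal groups, n per group = 2·((z_α + z_β)·σ/δ)².
z_α = 1.960; z_β = 1.282 (power 90%).
n = 2 × (3.242 × 33.9 / 12.5)² = 2 × 77.30 = 154.60
Round up: n = 155 per group.
Total across both groups: 2 × 155 = 310.

310 total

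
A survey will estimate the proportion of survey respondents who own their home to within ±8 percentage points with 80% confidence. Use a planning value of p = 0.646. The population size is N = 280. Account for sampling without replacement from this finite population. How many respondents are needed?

49

For a proportion with margin E = 0.08 at 80% confidence, z = 1.282.
n = p̂(1−p̂)(z/E)² = 0.646 × 0.354 × (1.282/0.08)² = 58.73 — call this n₀.
Finite-population correction with N = 280: n = n₀ / (1 + (n₀−1)/N) = 58.73 / 1.206 = 48.70
Round up: n = 49.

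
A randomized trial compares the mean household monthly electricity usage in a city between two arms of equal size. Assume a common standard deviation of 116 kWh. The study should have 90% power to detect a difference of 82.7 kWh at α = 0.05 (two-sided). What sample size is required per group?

42 per group

For two equal groups, n per group = 2·((z_{α/2} + z_β)·σ/δ)².
z_{α/2} = 1.960; z_β = 1.282 (power 90%).
n = 2 × (3.242 × 116 / 82.7)² = 2 × 20.68 = 41.36
Round up: n = 42 per group.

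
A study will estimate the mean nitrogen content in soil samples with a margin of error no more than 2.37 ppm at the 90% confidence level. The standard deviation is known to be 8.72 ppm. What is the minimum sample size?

For a mean, the margin of error is E = z·σ/√n, so n = (zσ/E)².
At 90% confidence, z = 1.645.
n = (1.645 × 8.72 / 2.37)² = 36.63
Round up: n = 37.

37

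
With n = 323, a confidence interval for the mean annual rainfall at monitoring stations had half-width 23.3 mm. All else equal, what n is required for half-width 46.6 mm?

Margin of error scales as 1/√n, so n₂ = n₁·(E₁/E₂)².
n₂ = 323 × (23.3/46.6)² = 323 × 0.25 = 80.75
Round up: n₂ = 81.

81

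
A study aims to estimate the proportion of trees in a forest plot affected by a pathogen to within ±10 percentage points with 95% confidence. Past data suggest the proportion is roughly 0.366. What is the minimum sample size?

For a proportion with margin E = 0.1 at 95% confidence, z = 1.960.
n = p̂(1−p̂)(z/E)² = 0.366 × 0.634 × (1.960/0.1)² = 89.14
Round up: n = 90.

n = 90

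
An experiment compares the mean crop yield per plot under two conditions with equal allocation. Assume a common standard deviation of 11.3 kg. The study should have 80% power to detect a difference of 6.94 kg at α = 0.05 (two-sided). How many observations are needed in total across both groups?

84 total

For two equal groups, n per group = 2·((z_{α/2} + z_β)·σ/δ)².
z_{α/2} = 1.960; z_β = 0.842 (power 80%).
n = 2 × (2.802 × 11.3 / 6.94)² = 2 × 20.81 = 41.62
Round up: n = 42 per group.
Total across both groups: 2 × 42 = 84.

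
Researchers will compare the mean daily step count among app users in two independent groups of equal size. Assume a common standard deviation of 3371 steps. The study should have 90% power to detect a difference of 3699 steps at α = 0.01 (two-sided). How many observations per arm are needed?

25 per group

For two equal groups, n per group = 2·((z_{α/2} + z_β)·σ/δ)².
z_{α/2} = 2.576; z_β = 1.282 (power 90%).
n = 2 × (3.858 × 3371 / 3699)² = 2 × 12.36 = 24.72
Round up: n = 25 per group.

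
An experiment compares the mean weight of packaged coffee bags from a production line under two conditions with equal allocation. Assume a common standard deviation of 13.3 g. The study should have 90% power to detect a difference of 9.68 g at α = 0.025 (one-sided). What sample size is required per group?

40 per group

For two equal groups, n per group = 2·((z_α + z_β)·σ/δ)².
z_α = 1.960; z_β = 1.282 (power 90%).
n = 2 × (3.242 × 13.3 / 9.68)² = 2 × 19.84 = 39.68
Round up: n = 40 per group.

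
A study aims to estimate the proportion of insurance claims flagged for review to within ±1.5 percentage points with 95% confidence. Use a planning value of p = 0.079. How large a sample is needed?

For a proportion with margin E = 0.015 at 95% confidence, z = 1.960.
n = p̂(1−p̂)(z/E)² = 0.079 × 0.921 × (1.960/0.015)² = 1242.27
Round up: n = 1243.

1243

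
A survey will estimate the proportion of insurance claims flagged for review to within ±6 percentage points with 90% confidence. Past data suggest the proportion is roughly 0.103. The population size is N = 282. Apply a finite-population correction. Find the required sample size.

For a proportion with margin E = 0.06 at 90% confidence, z = 1.645.
n = p̂(1−p̂)(z/E)² = 0.103 × 0.897 × (1.645/0.06)² = 69.45 — call this n₀.
Finite-population correction with N = 282: n = n₀ / (1 + (n₀−1)/N) = 69.45 / 1.243 = 55.87
Round up: n = 56.

56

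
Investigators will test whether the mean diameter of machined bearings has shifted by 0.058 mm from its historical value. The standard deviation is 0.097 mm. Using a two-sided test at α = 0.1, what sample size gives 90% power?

24

For a one-sample z-test, n = ((z_{α/2} + z_β)·σ/δ)².
z_{α/2} = 1.645 (two-sided α = 0.1); z_β = 1.282 (power 90% → β = 0.1).
n = (2.927 × 0.097 / 0.058)² = 23.96
Round up: n = 24.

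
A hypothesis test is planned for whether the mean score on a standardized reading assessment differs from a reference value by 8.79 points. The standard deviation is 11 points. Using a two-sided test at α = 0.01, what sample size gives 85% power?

21

For a one-sample z-test, n = ((z_{α/2} + z_β)·σ/δ)².
z_{α/2} = 2.576 (two-sided α = 0.01); z_β = 1.036 (power 85% → β = 0.15).
n = (3.612 × 11 / 8.79)² = 20.43
Round up: n = 21.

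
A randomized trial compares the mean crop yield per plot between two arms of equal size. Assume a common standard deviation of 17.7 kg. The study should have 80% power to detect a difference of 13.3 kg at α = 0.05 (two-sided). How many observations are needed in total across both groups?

For two equal groups, n per group = 2·((z_{α/2} + z_β)·σ/δ)².
z_{α/2} = 1.960; z_β = 0.842 (power 80%).
n = 2 × (2.802 × 17.7 / 13.3)² = 2 × 13.91 = 27.82
Round up: n = 28 per group.
Total across both groups: 2 × 28 = 56.

56 total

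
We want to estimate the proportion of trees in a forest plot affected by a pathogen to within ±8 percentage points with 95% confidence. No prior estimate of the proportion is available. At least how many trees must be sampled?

151

For a proportion with margin E = 0.08 at 95% confidence, z = 1.960.
With no prior estimate, use p = 0.5, which maximizes p(1−p) at 0.25.
n = 0.25 × (z/E)² = 0.25 × (1.960/0.08)² = 150.06
Round up: n = 151.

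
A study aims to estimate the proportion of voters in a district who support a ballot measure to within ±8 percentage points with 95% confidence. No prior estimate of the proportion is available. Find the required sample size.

For a proportion with margin E = 0.08 at 95% confidence, z = 1.960.
With no prior estimate, use p = 0.5, which maximizes p(1−p) at 0.25.
n = 0.25 × (z/E)² = 0.25 × (1.960/0.08)² = 150.06
Round up: n = 151.

151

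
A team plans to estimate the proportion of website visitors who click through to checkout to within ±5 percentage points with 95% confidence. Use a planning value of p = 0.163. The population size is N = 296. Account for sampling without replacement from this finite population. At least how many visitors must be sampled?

For a proportion with margin E = 0.05 at 95% confidence, z = 1.960.
n = p̂(1−p̂)(z/E)² = 0.163 × 0.837 × (1.960/0.05)² = 209.65 — call this n₀.
Finite-population correction with N = 296: n = n₀ / (1 + (n₀−1)/N) = 209.65 / 1.705 = 122.96
Round up: n = 123.

123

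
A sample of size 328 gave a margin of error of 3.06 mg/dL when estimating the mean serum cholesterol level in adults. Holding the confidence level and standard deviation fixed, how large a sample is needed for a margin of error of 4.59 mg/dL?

Margin of error scales as 1/√n, so n₂ = n₁·(E₁/E₂)².
n₂ = 328 × (3.06/4.59)² = 328 × 0.4444 = 145.76
Round up: n₂ = 146.

146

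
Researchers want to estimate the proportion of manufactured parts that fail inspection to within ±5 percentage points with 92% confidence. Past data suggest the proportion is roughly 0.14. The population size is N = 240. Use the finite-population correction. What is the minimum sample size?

n = 92

For a proportion with margin E = 0.05 at 92% confidence, z = 1.751.
n = p̂(1−p̂)(z/E)² = 0.14 × 0.86 × (1.751/0.05)² = 147.66 — call this n₀.
Finite-population correction with N = 240: n = n₀ / (1 + (n₀−1)/N) = 147.66 / 1.611 = 91.66
Round up: n = 92.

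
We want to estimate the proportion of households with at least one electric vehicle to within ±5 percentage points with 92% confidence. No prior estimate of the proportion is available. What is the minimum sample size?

307

For a proportion with margin E = 0.05 at 92% confidence, z = 1.751.
With no prior estimate, use p = 0.5, which maximizes p(1−p) at 0.25.
n = 0.25 × (z/E)² = 0.25 × (1.751/0.05)² = 306.60
Round up: n = 307.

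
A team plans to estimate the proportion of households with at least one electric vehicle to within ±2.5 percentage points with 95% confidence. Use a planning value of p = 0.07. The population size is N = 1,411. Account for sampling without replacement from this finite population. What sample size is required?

312

For a proportion with margin E = 0.025 at 95% confidence, z = 1.960.
n = p̂(1−p̂)(z/E)² = 0.07 × 0.93 × (1.960/0.025)² = 400.14 — call this n₀.
Finite-population correction with N = 1,411: n = n₀ / (1 + (n₀−1)/N) = 400.14 / 1.283 = 311.88
Round up: n = 312.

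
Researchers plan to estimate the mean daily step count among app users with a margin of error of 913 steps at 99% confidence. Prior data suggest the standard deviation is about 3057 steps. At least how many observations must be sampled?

For a mean, the margin of error is E = z·σ/√n, so n = (zσ/E)².
At 99% confidence, z = 2.576.
n = (2.576 × 3057 / 913)² = 74.39
Round up: n = 75.

75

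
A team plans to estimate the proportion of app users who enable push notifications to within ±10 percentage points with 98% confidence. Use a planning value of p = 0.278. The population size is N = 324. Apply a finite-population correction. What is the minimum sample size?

For a proportion with margin E = 0.1 at 98% confidence, z = 2.326.
n = p̂(1−p̂)(z/E)² = 0.278 × 0.722 × (2.326/0.1)² = 108.59 — call this n₀.
Finite-population correction with N = 324: n = n₀ / (1 + (n₀−1)/N) = 108.59 / 1.332 = 81.52
Round up: n = 82.

n = 82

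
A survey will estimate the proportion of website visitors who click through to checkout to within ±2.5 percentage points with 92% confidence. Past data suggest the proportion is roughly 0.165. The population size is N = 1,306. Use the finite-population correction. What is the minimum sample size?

446

For a proportion with margin E = 0.025 at 92% confidence, z = 1.751.
n = p̂(1−p̂)(z/E)² = 0.165 × 0.835 × (1.751/0.025)² = 675.87 — call this n₀.
Finite-population correction with N = 1,306: n = n₀ / (1 + (n₀−1)/N) = 675.87 / 1.517 = 445.53
Round up: n = 446.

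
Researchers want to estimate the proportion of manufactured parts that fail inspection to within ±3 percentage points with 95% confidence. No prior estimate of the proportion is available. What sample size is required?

1068

For a proportion with margin E = 0.03 at 95% confidence, z = 1.960.
With no prior estimate, use p = 0.5, which maximizes p(1−p) at 0.25.
n = 0.25 × (z/E)² = 0.25 × (1.960/0.03)² = 1067.11
Round up: n = 1068.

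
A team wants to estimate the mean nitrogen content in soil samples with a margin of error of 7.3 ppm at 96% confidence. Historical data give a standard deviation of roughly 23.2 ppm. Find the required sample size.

43

For a mean, the margin of error is E = z·σ/√n, so n = (zσ/E)².
At 96% confidence, z = 2.054.
n = (2.054 × 23.2 / 7.3)² = 42.61
Round up: n = 43.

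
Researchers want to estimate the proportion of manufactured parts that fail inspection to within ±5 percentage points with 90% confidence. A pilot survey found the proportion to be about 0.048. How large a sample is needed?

For a proportion with margin E = 0.05 at 90% confidence, z = 1.645.
n = p̂(1−p̂)(z/E)² = 0.048 × 0.952 × (1.645/0.05)² = 49.46
Round up: n = 50.

50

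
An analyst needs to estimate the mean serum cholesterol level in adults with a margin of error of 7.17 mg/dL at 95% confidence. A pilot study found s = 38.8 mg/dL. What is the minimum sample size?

113

For a mean, the margin of error is E = z·σ/√n, so n = (zσ/E)².
At 95% confidence, z = 1.960.
n = (1.960 × 38.8 / 7.17)² = 112.50
Round up: n = 113.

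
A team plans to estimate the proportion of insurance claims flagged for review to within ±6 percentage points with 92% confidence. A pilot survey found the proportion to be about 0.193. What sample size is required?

133

For a proportion with margin E = 0.06 at 92% confidence, z = 1.751.
n = p̂(1−p̂)(z/E)² = 0.193 × 0.807 × (1.751/0.06)² = 132.65
Round up: n = 133.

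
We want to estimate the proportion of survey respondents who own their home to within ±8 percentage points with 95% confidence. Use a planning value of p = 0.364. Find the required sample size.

For a proportion with margin E = 0.08 at 95% confidence, z = 1.960.
n = p̂(1−p̂)(z/E)² = 0.364 × 0.636 × (1.960/0.08)² = 138.96
Round up: n = 139.

139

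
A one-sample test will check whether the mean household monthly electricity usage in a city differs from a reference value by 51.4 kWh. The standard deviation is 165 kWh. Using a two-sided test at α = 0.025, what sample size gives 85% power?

For a one-sample z-test, n = ((z_{α/2} + z_β)·σ/δ)².
z_{α/2} = 2.241 (two-sided α = 0.025); z_β = 1.036 (power 85% → β = 0.15).
n = (3.277 × 165 / 51.4)² = 110.66
Round up: n = 111.

n = 111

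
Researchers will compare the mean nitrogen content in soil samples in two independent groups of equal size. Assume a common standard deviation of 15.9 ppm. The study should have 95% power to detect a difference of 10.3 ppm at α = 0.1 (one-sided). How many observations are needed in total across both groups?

For two equal groups, n per group = 2·((z_α + z_β)·σ/δ)².
z_α = 1.282; z_β = 1.645 (power 95%).
n = 2 × (2.927 × 15.9 / 10.3)² = 2 × 20.42 = 40.84
Round up: n = 41 per group.
Total across both groups: 2 × 41 = 82.

82 total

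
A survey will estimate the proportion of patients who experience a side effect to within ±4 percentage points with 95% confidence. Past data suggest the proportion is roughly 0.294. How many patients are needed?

For a proportion with margin E = 0.04 at 95% confidence, z = 1.960.
n = p̂(1−p̂)(z/E)² = 0.294 × 0.706 × (1.960/0.04)² = 498.36
Round up: n = 499.

n = 499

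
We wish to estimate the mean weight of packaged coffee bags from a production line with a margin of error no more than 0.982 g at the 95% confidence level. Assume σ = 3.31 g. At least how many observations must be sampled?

For a mean, the margin of error is E = z·σ/√n, so n = (zσ/E)².
At 95% confidence, z = 1.960.
n = (1.960 × 3.31 / 0.982)² = 43.65
Round up: n = 44.

44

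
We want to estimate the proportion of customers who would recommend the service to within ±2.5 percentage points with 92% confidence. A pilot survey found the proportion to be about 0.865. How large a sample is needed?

For a proportion with margin E = 0.025 at 92% confidence, z = 1.751.
n = p̂(1−p̂)(z/E)² = 0.865 × 0.135 × (1.751/0.025)² = 572.85
Round up: n = 573.

573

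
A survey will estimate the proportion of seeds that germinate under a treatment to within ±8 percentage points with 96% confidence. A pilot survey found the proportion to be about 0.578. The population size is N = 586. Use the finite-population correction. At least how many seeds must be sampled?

127

For a proportion with margin E = 0.08 at 96% confidence, z = 2.054.
n = p̂(1−p̂)(z/E)² = 0.578 × 0.422 × (2.054/0.08)² = 160.79 — call this n₀.
Finite-population correction with N = 586: n = n₀ / (1 + (n₀−1)/N) = 160.79 / 1.273 = 126.31
Round up: n = 127.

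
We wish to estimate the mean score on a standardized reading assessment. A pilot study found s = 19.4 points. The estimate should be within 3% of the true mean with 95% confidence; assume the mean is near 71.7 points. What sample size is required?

For a mean, the margin of error is E = z·σ/√n, so n = (zσ/E)².
At 95% confidence, z = 1.960.
E = 3% of 71.7 = 2.151 points.
n = (1.960 × 19.4 / 2.151)² = 312.49
Round up: n = 313.

n = 313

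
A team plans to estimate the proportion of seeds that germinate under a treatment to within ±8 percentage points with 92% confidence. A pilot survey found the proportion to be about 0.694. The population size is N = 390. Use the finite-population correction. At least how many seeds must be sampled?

For a proportion with margin E = 0.08 at 92% confidence, z = 1.751.
n = p̂(1−p̂)(z/E)² = 0.694 × 0.306 × (1.751/0.08)² = 101.74 — call this n₀.
Finite-population correction with N = 390: n = n₀ / (1 + (n₀−1)/N) = 101.74 / 1.258 = 80.87
Round up: n = 81.

n = 81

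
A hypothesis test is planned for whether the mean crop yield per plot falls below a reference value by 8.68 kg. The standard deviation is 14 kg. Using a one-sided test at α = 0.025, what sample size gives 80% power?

For a one-sample z-test, n = ((z_α + z_β)·σ/δ)².
z_α = 1.960 (one-sided α = 0.025); z_β = 0.842 (power 80% → β = 0.2).
n = (2.802 × 14 / 8.68)² = 20.42
Round up: n = 21.

21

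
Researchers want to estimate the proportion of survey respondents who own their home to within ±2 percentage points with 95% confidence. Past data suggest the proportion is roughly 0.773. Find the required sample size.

n = 1686

For a proportion with margin E = 0.02 at 95% confidence, z = 1.960.
n = p̂(1−p̂)(z/E)² = 0.773 × 0.227 × (1.960/0.02)² = 1685.22
Round up: n = 1686.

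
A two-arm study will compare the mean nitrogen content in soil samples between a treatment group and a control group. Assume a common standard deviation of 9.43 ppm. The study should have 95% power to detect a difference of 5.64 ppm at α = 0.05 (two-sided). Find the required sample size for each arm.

For two equal groups, n per group = 2·((z_{α/2} + z_β)·σ/δ)².
z_{α/2} = 1.960; z_β = 1.645 (power 95%).
n = 2 × (3.605 × 9.43 / 5.64)² = 2 × 36.33 = 72.66
Round up: n = 73 per group.

73 per group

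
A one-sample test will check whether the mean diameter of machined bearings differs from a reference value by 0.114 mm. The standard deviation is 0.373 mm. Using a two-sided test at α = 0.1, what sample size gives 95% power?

For a one-sample z-test, n = ((z_{α/2} + z_β)·σ/δ)².
z_{α/2} = 1.645 (two-sided α = 0.1); z_β = 1.645 (power 95% → β = 0.05).
n = (3.290 × 0.373 / 0.114)² = 115.88
Round up: n = 116.

n = 116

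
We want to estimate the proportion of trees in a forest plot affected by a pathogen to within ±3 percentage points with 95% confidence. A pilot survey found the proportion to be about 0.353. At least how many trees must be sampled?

975

For a proportion with margin E = 0.03 at 95% confidence, z = 1.960.
n = p̂(1−p̂)(z/E)² = 0.353 × 0.647 × (1.960/0.03)² = 974.87
Round up: n = 975.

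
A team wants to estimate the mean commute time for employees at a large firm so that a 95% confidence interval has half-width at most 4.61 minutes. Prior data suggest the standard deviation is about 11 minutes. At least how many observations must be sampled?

For a mean, the margin of error is E = z·σ/√n, so n = (zσ/E)².
At 95% confidence, z = 1.960.
n = (1.960 × 11 / 4.61)² = 21.87
Round up: n = 22.

22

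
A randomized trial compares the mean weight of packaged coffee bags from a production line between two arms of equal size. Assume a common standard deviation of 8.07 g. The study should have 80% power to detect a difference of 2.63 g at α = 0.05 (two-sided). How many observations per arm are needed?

148 per group

For two equal groups, n per group = 2·((z_{α/2} + z_β)·σ/δ)².
z_{α/2} = 1.960; z_β = 0.842 (power 80%).
n = 2 × (2.802 × 8.07 / 2.63)² = 2 × 73.92 = 147.84
Round up: n = 148 per group.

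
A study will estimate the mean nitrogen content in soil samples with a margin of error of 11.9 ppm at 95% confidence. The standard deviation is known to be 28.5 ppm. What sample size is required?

23

For a mean, the margin of error is E = z·σ/√n, so n = (zσ/E)².
At 95% confidence, z = 1.960.
n = (1.960 × 28.5 / 11.9)² = 22.03
Round up: n = 23.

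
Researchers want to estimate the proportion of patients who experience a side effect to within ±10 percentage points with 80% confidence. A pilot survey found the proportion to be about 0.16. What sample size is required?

For a proportion with margin E = 0.1 at 80% confidence, z = 1.282.
n = p̂(1−p̂)(z/E)² = 0.16 × 0.84 × (1.282/0.1)² = 22.09
Round up: n = 23.

23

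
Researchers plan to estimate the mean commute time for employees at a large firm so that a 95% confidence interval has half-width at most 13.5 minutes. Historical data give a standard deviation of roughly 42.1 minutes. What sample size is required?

38

For a mean, the margin of error is E = z·σ/√n, so n = (zσ/E)².
At 95% confidence, z = 1.960.
n = (1.960 × 42.1 / 13.5)² = 37.36
Round up: n = 38.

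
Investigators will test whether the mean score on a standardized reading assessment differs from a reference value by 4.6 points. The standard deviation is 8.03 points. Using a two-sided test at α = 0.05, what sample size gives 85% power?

For a one-sample z-test, n = ((z_{α/2} + z_β)·σ/δ)².
z_{α/2} = 1.960 (two-sided α = 0.05); z_β = 1.036 (power 85% → β = 0.15).
n = (2.996 × 8.03 / 4.6)² = 27.35
Round up: n = 28.

28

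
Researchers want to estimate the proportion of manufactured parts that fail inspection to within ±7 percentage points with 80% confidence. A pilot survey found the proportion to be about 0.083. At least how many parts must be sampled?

For a proportion with margin E = 0.07 at 80% confidence, z = 1.282.
n = p̂(1−p̂)(z/E)² = 0.083 × 0.917 × (1.282/0.07)² = 25.53
Round up: n = 26.

26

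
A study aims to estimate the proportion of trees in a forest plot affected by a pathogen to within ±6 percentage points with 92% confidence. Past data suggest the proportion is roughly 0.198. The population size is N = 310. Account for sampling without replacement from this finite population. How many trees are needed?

For a proportion with margin E = 0.06 at 92% confidence, z = 1.751.
n = p̂(1−p̂)(z/E)² = 0.198 × 0.802 × (1.751/0.06)² = 135.24 — call this n₀.
Finite-population correction with N = 310: n = n₀ / (1 + (n₀−1)/N) = 135.24 / 1.433 = 94.38
Round up: n = 95.

n = 95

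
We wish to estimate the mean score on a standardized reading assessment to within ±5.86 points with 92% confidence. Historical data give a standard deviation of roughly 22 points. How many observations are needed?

For a mean, the margin of error is E = z·σ/√n, so n = (zσ/E)².
At 92% confidence, z = 1.751.
n = (1.751 × 22 / 5.86)² = 43.21
Round up: n = 44.

44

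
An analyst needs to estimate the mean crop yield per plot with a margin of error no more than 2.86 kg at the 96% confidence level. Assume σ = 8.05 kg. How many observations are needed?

n = 34

For a mean, the margin of error is E = z·σ/√n, so n = (zσ/E)².
At 96% confidence, z = 2.054.
n = (2.054 × 8.05 / 2.86)² = 33.42
Round up: n = 34.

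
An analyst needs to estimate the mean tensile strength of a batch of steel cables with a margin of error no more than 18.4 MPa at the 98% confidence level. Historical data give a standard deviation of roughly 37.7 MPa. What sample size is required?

23

For a mean, the margin of error is E = z·σ/√n, so n = (zσ/E)².
At 98% confidence, z = 2.326.
n = (2.326 × 37.7 / 18.4)² = 22.71
Round up: n = 23.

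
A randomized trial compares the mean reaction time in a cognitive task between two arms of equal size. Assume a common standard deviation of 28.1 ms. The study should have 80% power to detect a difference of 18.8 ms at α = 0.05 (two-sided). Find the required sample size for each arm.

36 per group

For two equal groups, n per group = 2·((z_{α/2} + z_β)·σ/δ)².
z_{α/2} = 1.960; z_β = 0.842 (power 80%).
n = 2 × (2.802 × 28.1 / 18.8)² = 2 × 17.54 = 35.08
Round up: n = 36 per group.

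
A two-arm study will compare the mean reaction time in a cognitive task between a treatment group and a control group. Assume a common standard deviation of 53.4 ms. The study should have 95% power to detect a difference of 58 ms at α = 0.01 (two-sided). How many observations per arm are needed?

31 per group

For two equal groups, n per group = 2·((z_{α/2} + z_β)·σ/δ)².
z_{α/2} = 2.576; z_β = 1.645 (power 95%).
n = 2 × (4.221 × 53.4 / 58)² = 2 × 15.10 = 30.20
Round up: n = 31 per group.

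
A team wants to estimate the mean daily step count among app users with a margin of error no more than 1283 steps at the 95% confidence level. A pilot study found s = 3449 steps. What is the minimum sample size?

For a mean, the margin of error is E = z·σ/√n, so n = (zσ/E)².
At 95% confidence, z = 1.960.
n = (1.960 × 3449 / 1283)² = 27.76
Round up: n = 28.

28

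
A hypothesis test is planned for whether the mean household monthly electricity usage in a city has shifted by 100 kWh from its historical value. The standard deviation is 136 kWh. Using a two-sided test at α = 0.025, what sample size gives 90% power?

For a one-sample z-test, n = ((z_{α/2} + z_β)·σ/δ)².
z_{α/2} = 2.241 (two-sided α = 0.025); z_β = 1.282 (power 90% → β = 0.1).
n = (3.523 × 136 / 100)² = 22.96
Round up: n = 23.

23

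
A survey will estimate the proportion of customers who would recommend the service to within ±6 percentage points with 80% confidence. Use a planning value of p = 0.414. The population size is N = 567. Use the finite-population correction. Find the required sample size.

For a proportion with margin E = 0.06 at 80% confidence, z = 1.282.
n = p̂(1−p̂)(z/E)² = 0.414 × 0.586 × (1.282/0.06)² = 110.76 — call this n₀.
Finite-population correction with N = 567: n = n₀ / (1 + (n₀−1)/N) = 110.76 / 1.194 = 92.76
Round up: n = 93.

n = 93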